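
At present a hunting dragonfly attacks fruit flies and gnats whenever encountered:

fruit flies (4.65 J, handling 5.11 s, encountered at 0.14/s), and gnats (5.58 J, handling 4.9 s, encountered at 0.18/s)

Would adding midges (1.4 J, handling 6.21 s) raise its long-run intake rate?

On fruit flies and gnats alone, R = ΣλE/(1+Σλh) = 1.655/2.597 = 0.6373 J/s.
Profitability of midges: 1.4/6.21 = 0.2254 J/s.
Since 0.2254 < R, time spent handling midges is better spent searching.

No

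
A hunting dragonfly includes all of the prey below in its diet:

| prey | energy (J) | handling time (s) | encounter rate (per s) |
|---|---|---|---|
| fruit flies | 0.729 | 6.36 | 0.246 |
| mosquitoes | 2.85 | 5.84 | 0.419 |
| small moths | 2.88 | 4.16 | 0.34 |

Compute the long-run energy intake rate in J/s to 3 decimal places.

0.366 J/s

R = Σλ_iE_i / (1 + Σλ_ih_i)
Numerator: 0.246×0.729 + 0.419×2.85 + 0.34×2.88 = 2.353
Denominator: 1 + 0.246×6.36 + 0.419×5.84 + 0.34×4.16 = 6.426
R = 2.353/6.426 = 0.3661 J/s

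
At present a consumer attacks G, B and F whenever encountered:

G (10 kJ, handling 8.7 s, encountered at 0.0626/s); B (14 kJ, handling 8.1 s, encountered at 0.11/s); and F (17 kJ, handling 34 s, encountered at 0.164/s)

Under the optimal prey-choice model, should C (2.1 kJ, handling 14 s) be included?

No

Intake rate on the current diet: R = (0.0626×10 + 0.11×14 + 0.164×17) / (1 + 0.0626×8.7 + 0.11×8.1 + 0.164×34) = 4.954/8.012 = 0.6184 kJ/s.
C: E/h = 2.1/14 = 0.15 kJ/s.
0.15 < 0.6184, so adding C would lower the average — exclude it.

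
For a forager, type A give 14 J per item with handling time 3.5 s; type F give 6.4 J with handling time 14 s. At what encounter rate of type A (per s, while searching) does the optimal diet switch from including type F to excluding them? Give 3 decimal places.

0.037 per s

Drop type F once their profitability E₂/h₂ falls below the rate achievable on type A alone: E₂/h₂ = λE₁/(1 + λh₁).
Solve for λ: λE₁h₂ = E₂(1 + λh₁) → λ(E₁h₂ − E₂h₁) = E₂ → λ = E₂/(E₁h₂ − E₂h₁).
λ = 6.4/(14×14 − 6.4×3.5) = 6.4/173.6 = 0.03687 per s.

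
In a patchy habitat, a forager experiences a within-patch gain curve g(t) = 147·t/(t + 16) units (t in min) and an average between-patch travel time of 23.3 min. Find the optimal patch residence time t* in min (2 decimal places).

19.31 min

By the marginal value theorem, leave when the instantaneous gain rate g'(t) equals the habitat-wide average g(t)/(T + t).
g'(t) = 147·16/(t + 16)². Setting 147·16/(t+16)² = 147t/[(t+16)(23.3+t)] gives 16(23.3+t) = t(t+16), so t² = 16×23.3 = 372.8.
t* = √372.8 = 19.31 min.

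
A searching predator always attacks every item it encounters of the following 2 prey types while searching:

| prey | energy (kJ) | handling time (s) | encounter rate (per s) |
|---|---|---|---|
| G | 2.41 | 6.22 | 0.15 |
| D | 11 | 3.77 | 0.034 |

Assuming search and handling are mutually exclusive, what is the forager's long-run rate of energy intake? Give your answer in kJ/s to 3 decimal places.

0.357 kJ/s

R = Σλ_iE_i / (1 + Σλ_ih_i)
Numerator: 0.15×2.41 + 0.034×11 = 0.7355
Denominator: 1 + 0.15×6.22 + 0.034×3.77 = 2.061
R = 0.7355/2.061 = 0.3568 kJ/s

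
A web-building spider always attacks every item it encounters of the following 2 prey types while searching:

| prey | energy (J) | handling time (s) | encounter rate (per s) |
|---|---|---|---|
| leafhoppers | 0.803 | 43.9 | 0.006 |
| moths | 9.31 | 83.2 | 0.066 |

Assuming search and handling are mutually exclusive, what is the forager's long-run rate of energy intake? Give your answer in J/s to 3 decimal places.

Energy encountered per unit search time: 0.006×0.803 + 0.066×9.31 = 0.6193 J/s.
Handling time per unit search time: 0.006×43.9 + 0.066×83.2 = 5.755.
Rate = 0.6193/(1 + 5.755) = 0.09168 J/s.

0.092 J/s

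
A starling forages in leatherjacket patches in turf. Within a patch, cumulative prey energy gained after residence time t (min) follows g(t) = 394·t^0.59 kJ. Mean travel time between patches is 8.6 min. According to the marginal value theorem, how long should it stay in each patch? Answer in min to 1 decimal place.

Optimal t* satisfies g'(t*) = g(t*)/(T + t*).
g'(t) = 0.59·394·t^-0.41. Setting 0.59·394·t^-0.41 = 394·t^0.59/(8.6+t) gives 0.59(8.6+t) = t, so 0.41·t = 0.59×8.6.
t* = 0.59×8.6/0.41 = 12.38 min.

12.4 min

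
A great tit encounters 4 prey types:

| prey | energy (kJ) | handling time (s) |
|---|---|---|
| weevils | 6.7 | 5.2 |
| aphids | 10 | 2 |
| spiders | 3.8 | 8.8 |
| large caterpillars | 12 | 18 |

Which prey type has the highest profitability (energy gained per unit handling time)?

Profitability E/h (kJ/s): weevils = 6.7/5.2 = 1.29, aphids = 10/2 = 5, spiders = 3.8/8.8 = 0.432, large caterpillars = 12/18 = 0.667.
Ranked: aphids > weevils > large caterpillars > spiders.

aphids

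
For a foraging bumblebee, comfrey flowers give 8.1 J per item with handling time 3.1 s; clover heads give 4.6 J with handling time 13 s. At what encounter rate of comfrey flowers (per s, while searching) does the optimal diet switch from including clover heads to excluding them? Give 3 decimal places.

The zero-one rule: include clover heads iff E₂/h₂ > λE₁/(1+λh₁). Equality gives the switch point.
λE₁h₂ = E₂ + λE₂h₁ ⇒ λ = E₂/(E₁h₂ − E₂h₁) = 4.6/(105.3 − 14.26) = 0.05053 per s.

0.051 per s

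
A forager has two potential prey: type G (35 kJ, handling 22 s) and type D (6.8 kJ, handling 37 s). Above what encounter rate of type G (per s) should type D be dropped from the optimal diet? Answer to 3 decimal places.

At the threshold, the rate on type G alone equals the profitability of type D: λ·35/(1 + λ·22) = 6.8/37 = 0.1838.
Rearranging, λ(35 − 0.1838×22) = 0.1838, so λ = 0.1838/30.96 = 0.005937 per s.

0.006 per s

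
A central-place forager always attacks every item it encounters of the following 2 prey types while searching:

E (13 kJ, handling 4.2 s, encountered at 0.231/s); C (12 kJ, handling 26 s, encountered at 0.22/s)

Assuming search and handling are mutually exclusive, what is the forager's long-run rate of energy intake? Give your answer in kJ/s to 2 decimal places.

Energy encountered per unit search time: 0.231×13 + 0.22×12 = 5.643 kJ/s.
Handling time per unit search time: 0.231×4.2 + 0.22×26 = 6.69.
Rate = 5.643/(1 + 6.69) = 0.7338 kJ/s.

0.73 kJ/s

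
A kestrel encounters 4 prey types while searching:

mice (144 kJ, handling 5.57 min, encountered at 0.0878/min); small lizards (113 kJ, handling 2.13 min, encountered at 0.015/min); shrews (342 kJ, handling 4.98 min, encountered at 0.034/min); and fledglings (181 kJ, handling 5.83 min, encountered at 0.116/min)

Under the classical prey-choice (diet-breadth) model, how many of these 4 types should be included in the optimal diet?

E/h in descending order: shrews 68.7, small lizards 53.1, fledglings 31, mice 25.9 kJ/min. The optimal diet is the largest prefix of this list for which every included type satisfies E_i/h_i > R on the types above it.
Rate on top 1: 9.944. small lizards: 53.1 > 9.944 → include.
Rate on top 2: 11.09. fledglings: 31 > 11.09 → include.
Rate on top 3: 18.28. mice: 25.9 > 18.28 → include.
Optimal diet: shrews, small lizards, fledglings, mice — 4 of 4 types.

4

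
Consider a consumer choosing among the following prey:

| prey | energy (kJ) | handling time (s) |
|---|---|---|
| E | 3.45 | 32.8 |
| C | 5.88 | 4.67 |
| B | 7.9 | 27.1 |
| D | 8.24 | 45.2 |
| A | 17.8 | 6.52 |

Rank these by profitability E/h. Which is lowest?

Profitability E/h (kJ/s): E = 3.45/32.8 = 0.105, C = 5.88/4.67 = 1.26, B = 7.9/27.1 = 0.292, D = 8.24/45.2 = 0.182, A = 17.8/6.52 = 2.73.
Ranked: A > C > B > D > E.

E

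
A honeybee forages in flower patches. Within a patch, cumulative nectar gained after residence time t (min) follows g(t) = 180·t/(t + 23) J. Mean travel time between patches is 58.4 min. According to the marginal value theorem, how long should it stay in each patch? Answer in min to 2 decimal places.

Maximise g(t)/(T+t): set derivative to zero → g'(t)(T+t) = g(t).
g'(t) = 180·23/(t + 23)². Setting 180·23/(t+23)² = 180t/[(t+23)(58.4+t)] gives 23(58.4+t) = t(t+23), so t² = 23×58.4 = 1343.
t* = √1343 = 36.65 min.

36.65 min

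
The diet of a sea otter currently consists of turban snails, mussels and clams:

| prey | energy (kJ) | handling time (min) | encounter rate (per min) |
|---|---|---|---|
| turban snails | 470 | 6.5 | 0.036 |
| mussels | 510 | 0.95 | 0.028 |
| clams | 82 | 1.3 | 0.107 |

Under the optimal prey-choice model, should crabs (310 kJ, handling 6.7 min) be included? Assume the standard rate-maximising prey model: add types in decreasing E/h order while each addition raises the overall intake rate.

Intake rate on the current diet: R = (0.036×470 + 0.028×510 + 0.107×82) / (1 + 0.036×6.5 + 0.028×0.95 + 0.107×1.3) = 39.97/1.4 = 28.56 kJ/min.
crabs: E/h = 310/6.7 = 46.27 kJ/min.
46.27 > 28.56, so adding crabs raises the average — include it.

Yes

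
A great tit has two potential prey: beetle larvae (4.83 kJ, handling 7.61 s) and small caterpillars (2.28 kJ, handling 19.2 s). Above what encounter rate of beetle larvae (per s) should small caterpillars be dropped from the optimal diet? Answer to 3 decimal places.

The zero-one rule: include small caterpillars iff E₂/h₂ > λE₁/(1+λh₁). Equality gives the switch point.
λE₁h₂ = E₂ + λE₂h₁ ⇒ λ = E₂/(E₁h₂ − E₂h₁) = 2.28/(92.74 − 17.35) = 0.03024 per s.

0.030 per s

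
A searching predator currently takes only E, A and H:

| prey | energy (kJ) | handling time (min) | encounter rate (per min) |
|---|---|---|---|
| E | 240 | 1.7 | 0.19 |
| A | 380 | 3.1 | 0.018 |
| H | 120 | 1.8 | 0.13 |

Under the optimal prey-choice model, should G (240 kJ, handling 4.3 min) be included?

Yes

On E, A and H alone, R = ΣλE/(1+Σλh) = 68.04/1.613 = 42.19 kJ/min.
Profitability of G: 240/4.3 = 55.81 kJ/min.
Since 55.81 > R, including G increases the long-run rate.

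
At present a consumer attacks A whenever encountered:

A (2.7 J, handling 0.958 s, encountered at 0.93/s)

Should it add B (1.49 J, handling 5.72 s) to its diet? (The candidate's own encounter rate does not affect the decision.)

On A alone, R = ΣλE/(1+Σλh) = 2.511/1.891 = 1.328 J/s.
B: E/h = 1.49/5.72 = 0.2605 J/s.
Since 0.2605 < R, time spent handling B is better spent searching.

No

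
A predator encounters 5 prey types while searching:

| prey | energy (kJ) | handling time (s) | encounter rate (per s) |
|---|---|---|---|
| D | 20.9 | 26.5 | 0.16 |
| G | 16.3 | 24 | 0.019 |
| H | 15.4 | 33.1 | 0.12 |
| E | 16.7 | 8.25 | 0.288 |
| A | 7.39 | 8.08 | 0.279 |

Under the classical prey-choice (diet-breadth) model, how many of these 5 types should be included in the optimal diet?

Profitabilities (E/h, kJ/s): E 2.02, A 0.915, D 0.789, G 0.679, H 0.465. Add prey in this order while the next type's profitability exceeds the intake rate on those already taken.
Rate on top 1: 1.425. A: 0.915 < 1.425 → exclude; stop.
Optimal diet: E — 1 of 5 types.

1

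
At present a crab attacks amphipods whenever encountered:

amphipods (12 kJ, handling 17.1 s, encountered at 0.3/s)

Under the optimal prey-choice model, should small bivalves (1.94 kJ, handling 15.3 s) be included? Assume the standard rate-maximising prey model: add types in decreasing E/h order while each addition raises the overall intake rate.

No

Current rate: (0.3×12)/(1 + 0.3×17.1) = 0.5873 kJ/s.
small bivalves: E/h = 1.94/15.3 = 0.1268 kJ/s.
0.1268 < 0.5873, so adding small bivalves would lower the average — exclude it.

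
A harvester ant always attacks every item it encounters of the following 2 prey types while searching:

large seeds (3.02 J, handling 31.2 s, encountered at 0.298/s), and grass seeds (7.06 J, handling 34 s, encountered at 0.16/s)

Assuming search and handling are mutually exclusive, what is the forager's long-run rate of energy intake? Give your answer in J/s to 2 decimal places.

0.13 J/s

R = Σλ_iE_i / (1 + Σλ_ih_i)
Numerator: 0.298×3.02 + 0.16×7.06 = 2.03
Denominator: 1 + 0.298×31.2 + 0.16×34 = 15.74
R = 2.03/15.74 = 0.129 J/s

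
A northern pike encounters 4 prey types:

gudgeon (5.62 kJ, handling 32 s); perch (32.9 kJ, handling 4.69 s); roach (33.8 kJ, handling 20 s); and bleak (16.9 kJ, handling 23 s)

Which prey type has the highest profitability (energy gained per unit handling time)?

perch

Profitability E/h (kJ/s): gudgeon = 5.62/32 = 0.176, perch = 32.9/4.69 = 7.01, roach = 33.8/20 = 1.69, bleak = 16.9/23 = 0.735.
Ranked: perch > roach > bleak > gudgeon.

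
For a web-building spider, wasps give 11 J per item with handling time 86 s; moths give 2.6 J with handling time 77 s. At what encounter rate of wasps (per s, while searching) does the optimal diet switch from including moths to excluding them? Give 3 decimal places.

0.004 per s

The zero-one rule: include moths iff E₂/h₂ > λE₁/(1+λh₁). Equality gives the switch point.
λE₁h₂ = E₂ + λE₂h₁ ⇒ λ = E₂/(E₁h₂ − E₂h₁) = 2.6/(847 − 223.6) = 0.004171 per s.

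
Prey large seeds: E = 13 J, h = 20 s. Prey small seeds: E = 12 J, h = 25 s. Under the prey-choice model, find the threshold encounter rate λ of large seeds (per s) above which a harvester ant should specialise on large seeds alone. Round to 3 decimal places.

At the threshold, the rate on large seeds alone equals the profitability of small seeds: λ·13/(1 + λ·20) = 12/25 = 0.48.
Rearranging, λ(13 − 0.48×20) = 0.48, so λ = 0.48/3.4 = 0.1412 per s.

0.141 per s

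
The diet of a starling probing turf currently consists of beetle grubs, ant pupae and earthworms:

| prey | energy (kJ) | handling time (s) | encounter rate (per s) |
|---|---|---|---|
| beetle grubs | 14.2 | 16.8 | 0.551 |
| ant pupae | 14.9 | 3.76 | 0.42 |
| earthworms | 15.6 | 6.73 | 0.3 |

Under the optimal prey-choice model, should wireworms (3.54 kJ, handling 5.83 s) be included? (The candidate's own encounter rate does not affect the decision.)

No

Intake rate on the current diet: R = (0.551×14.2 + 0.42×14.9 + 0.3×15.6) / (1 + 0.551×16.8 + 0.42×3.76 + 0.3×6.73) = 18.76/13.86 = 1.354 kJ/s.
wireworms: E/h = 3.54/5.83 = 0.6072 kJ/s.
0.6072 < 1.354, so adding wireworms would lower the average — exclude it.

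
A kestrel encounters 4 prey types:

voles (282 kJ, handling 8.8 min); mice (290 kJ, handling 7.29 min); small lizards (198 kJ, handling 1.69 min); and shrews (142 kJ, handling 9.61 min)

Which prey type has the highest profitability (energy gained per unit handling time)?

small lizards

In descending order of E/h:
small lizards: 198/1.69 = 117 kJ/min
mice: 290/7.29 = 39.8 kJ/min
voles: 282/8.8 = 32 kJ/min
shrews: 142/9.61 = 14.8 kJ/min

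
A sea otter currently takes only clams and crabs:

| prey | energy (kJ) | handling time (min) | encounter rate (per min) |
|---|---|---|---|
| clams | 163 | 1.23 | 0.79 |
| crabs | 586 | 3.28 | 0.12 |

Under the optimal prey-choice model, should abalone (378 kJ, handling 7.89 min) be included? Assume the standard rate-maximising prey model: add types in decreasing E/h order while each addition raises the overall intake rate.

No

Intake rate on the current diet: R = (0.79×163 + 0.12×586) / (1 + 0.79×1.23 + 0.12×3.28) = 199.1/2.365 = 84.17 kJ/min.
abalone: E/h = 378/7.89 = 47.91 kJ/min.
Since 47.91 < R, time spent handling abalone is better spent searching.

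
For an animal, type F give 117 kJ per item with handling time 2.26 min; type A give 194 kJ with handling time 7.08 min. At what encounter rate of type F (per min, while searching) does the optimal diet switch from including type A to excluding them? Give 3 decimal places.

Drop type A once their profitability E₂/h₂ falls below the rate achievable on type F alone: E₂/h₂ = λE₁/(1 + λh₁).
Solve for λ: λE₁h₂ = E₂(1 + λh₁) → λ(E₁h₂ − E₂h₁) = E₂ → λ = E₂/(E₁h₂ − E₂h₁).
λ = 194/(117×7.08 − 194×2.26) = 194/389.9 = 0.4975 per min.

0.498 per min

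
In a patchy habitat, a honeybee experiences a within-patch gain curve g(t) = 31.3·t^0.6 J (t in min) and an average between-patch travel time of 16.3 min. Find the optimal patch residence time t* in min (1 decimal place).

Maximise g(t)/(T+t): set derivative to zero → g'(t)(T+t) = g(t).
g'(t) = 0.6·31.3·t^-0.4. Setting 0.6·31.3·t^-0.4 = 31.3·t^0.6/(16.3+t) gives 0.6(16.3+t) = t, so 0.40·t = 0.6×16.3.
t* = 0.6×16.3/0.40 = 24.45 min.

24.4 min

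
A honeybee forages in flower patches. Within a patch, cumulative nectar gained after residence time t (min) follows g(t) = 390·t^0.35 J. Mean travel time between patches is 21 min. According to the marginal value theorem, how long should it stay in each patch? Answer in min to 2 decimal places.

11.31 min

By the marginal value theorem, leave when the instantaneous gain rate g'(t) equals the habitat-wide average g(t)/(T + t).
g'(t) = 0.35·390·t^-0.65. Setting 0.35·390·t^-0.65 = 390·t^0.35/(21+t) gives 0.35(21+t) = t, so 0.65·t = 0.35×21.
t* = 0.35×21/0.65 = 11.31 min.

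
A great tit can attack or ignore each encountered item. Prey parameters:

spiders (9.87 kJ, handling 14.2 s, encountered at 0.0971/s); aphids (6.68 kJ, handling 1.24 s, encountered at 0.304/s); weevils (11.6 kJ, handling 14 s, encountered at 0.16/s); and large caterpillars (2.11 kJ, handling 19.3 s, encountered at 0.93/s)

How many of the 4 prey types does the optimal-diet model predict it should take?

1

E/h in descending order: aphids 5.39, weevils 0.829, spiders 0.695, large caterpillars 0.109 kJ/s. The optimal diet is the largest prefix of this list for which every included type satisfies E_i/h_i > R on the types above it.
Rate on top 1: 1.475. weevils: 0.829 < 1.475 → exclude; stop.
Optimal diet: aphids — 1 of 4 types.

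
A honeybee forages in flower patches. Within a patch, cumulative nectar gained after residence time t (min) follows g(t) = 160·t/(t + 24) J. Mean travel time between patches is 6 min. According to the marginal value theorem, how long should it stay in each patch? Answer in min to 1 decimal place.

Maximise g(t)/(T+t): set derivative to zero → g'(t)(T+t) = g(t).
g'(t) = 160·24/(t + 24)². Setting 160·24/(t+24)² = 160t/[(t+24)(6+t)] gives 24(6+t) = t(t+24), so t² = 24×6 = 144.
t* = √144 = 12 min.

12.0 min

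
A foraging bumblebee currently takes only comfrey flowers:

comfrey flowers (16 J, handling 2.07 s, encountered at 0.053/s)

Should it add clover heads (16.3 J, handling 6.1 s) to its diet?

Intake rate on the current diet: R = (0.053×16) / (1 + 0.053×2.07) = 0.848/1.11 = 0.7642 J/s.
Profitability of clover heads: 16.3/6.1 = 2.672 J/s.
2.672 > 0.7642, so adding clover heads raises the average — include it.

Yes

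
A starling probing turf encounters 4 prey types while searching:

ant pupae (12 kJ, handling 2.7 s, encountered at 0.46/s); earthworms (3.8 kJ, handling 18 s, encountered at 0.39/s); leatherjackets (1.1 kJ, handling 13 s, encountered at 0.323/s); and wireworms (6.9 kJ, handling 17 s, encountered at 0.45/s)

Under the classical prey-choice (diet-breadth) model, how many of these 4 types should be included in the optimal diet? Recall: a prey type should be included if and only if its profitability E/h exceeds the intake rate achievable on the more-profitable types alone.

1

E/h in descending order: ant pupae 4.44, wireworms 0.406, earthworms 0.211, leatherjackets 0.0846 kJ/s. The optimal diet is the largest prefix of this list for which every included type satisfies E_i/h_i > R on the types above it.
Rate on top 1: 2.462. wireworms: 0.406 < 2.462 → exclude; stop.
Optimal diet: ant pupae — 1 of 4 types.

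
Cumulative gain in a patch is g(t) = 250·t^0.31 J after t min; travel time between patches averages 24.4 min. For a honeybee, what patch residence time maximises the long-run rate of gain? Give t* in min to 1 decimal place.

By the marginal value theorem, leave when the instantaneous gain rate g'(t) equals the habitat-wide average g(t)/(T + t).
g'(t) = 0.31·250·t^-0.69. Setting 0.31·250·t^-0.69 = 250·t^0.31/(24.4+t) gives 0.31(24.4+t) = t, so 0.69·t = 0.31×24.4.
t* = 0.31×24.4/0.69 = 10.96 min.

11.0 min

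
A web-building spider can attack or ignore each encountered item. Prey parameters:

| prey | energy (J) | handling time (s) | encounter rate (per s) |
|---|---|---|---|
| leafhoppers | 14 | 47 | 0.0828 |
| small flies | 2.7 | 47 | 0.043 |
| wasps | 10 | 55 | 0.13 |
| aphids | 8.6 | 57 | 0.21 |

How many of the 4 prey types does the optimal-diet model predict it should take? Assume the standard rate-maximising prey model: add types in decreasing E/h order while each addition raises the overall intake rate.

E/h in descending order: leafhoppers 0.298, wasps 0.182, aphids 0.151, small flies 0.0574 J/s. The optimal diet is the largest prefix of this list for which every included type satisfies E_i/h_i > R on the types above it.
Rate on top 1: 0.237. wasps: 0.182 < 0.237 → exclude; stop.
Optimal diet: leafhoppers — 1 of 4 types.

1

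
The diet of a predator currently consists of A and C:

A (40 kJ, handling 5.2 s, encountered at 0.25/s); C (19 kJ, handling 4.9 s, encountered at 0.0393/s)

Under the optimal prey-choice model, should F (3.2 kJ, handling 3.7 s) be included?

On A and C alone, R = ΣλE/(1+Σλh) = 10.75/2.493 = 4.311 kJ/s.
Profitability of F: 3.2/3.7 = 0.8649 kJ/s.
0.8649 < 4.311, so adding F would lower the average — exclude it.

No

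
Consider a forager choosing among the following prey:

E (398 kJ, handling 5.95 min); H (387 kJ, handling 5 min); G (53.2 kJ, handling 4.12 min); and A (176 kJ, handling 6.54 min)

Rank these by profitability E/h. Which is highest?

In descending order of E/h:
H: 387/5 = 77.4 kJ/min
E: 398/5.95 = 66.9 kJ/min
A: 176/6.54 = 26.9 kJ/min
G: 53.2/4.12 = 12.9 kJ/min

H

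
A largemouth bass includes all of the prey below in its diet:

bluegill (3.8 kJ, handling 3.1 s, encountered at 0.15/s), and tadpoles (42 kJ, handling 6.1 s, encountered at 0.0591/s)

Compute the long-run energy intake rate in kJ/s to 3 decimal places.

1.672 kJ/s

R = Σλ_iE_i / (1 + Σλ_ih_i)
Numerator: 0.15×3.8 + 0.0591×42 = 3.052
Denominator: 1 + 0.15×3.1 + 0.0591×6.1 = 1.826
R = 3.052/1.826 = 1.672 kJ/s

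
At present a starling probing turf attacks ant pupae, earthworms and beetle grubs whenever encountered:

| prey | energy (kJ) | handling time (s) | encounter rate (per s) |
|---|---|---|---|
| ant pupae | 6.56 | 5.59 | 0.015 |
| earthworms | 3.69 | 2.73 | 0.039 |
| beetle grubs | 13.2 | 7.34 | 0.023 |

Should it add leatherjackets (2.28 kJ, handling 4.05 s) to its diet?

On ant pupae, earthworms and beetle grubs alone, R = ΣλE/(1+Σλh) = 0.5459/1.359 = 0.4017 kJ/s.
leatherjackets: E/h = 2.28/4.05 = 0.563 kJ/s.
Since 0.563 > R, including leatherjackets increases the long-run rate.

Yes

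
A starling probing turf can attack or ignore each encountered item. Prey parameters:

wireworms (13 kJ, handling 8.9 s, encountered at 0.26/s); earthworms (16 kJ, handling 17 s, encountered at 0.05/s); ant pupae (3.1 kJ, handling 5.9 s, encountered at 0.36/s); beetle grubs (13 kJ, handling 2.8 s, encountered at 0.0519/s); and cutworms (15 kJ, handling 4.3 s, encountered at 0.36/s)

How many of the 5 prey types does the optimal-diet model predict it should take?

2

Rank by E/h (kJ/s): beetle grubs 4.64, cutworms 3.49, wireworms 1.46, earthworms 0.941, ant pupae 0.525. Include each in turn until the next type's E/h falls below the running intake rate.
Rate on top 1: 0.5891. cutworms: 3.49 > 0.5891 → include.
Rate on top 2: 2.255. wireworms: 1.46 < 2.255 → exclude; stop.
Optimal diet: beetle grubs, cutworms — 2 of 5 types.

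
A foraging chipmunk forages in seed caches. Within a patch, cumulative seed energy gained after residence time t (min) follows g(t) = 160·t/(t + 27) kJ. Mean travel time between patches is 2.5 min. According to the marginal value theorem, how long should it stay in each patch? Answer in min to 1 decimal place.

By the marginal value theorem, leave when the instantaneous gain rate g'(t) equals the habitat-wide average g(t)/(T + t).
g'(t) = 160·27/(t + 27)². Setting 160·27/(t+27)² = 160t/[(t+27)(2.5+t)] gives 27(2.5+t) = t(t+27), so t² = 27×2.5 = 67.5.
t* = √67.5 = 8.216 min.

8.2 min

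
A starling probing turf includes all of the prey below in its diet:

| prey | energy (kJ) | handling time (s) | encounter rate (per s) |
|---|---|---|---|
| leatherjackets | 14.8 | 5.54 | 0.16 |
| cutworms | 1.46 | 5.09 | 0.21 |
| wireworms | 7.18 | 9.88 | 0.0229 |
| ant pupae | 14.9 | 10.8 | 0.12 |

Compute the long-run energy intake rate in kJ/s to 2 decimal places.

1.03 kJ/s

R = Σλ_iE_i / (1 + Σλ_ih_i)
Numerator: 0.16×14.8 + 0.21×1.46 + 0.0229×7.18 + 0.12×14.9 = 4.627
Denominator: 1 + 0.16×5.54 + 0.21×5.09 + 0.0229×9.88 + 0.12×10.8 = 4.478
R = 4.627/4.478 = 1.033 kJ/s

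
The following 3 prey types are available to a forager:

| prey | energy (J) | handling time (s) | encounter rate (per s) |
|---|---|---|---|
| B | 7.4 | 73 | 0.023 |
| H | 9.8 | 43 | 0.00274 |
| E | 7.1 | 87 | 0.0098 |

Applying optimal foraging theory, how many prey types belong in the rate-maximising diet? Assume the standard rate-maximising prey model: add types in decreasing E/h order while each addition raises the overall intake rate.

Rank by E/h (J/s): H 0.228, B 0.101, E 0.0816. Include each in turn until the next type's E/h falls below the running intake rate.
Rate on top 1: 0.02402. B: 0.101 > 0.02402 → include.
Rate on top 2: 0.07046. E: 0.0816 > 0.07046 → include.
Optimal diet: H, B, E — 3 of 3 types.

3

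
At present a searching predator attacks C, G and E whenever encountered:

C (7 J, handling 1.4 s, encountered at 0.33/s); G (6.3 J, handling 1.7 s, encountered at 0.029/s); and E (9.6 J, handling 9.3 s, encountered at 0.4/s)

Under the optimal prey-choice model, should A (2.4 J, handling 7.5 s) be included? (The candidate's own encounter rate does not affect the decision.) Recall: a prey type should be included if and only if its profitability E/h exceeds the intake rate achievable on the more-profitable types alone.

No

Current rate: (0.33×7 + 0.029×6.3 + 0.4×9.6)/(1 + 0.33×1.4 + 0.029×1.7 + 0.4×9.3) = 1.211 J/s.
A: E/h = 2.4/7.5 = 0.32 J/s.
Since 0.32 < R, time spent handling A is better spent searching.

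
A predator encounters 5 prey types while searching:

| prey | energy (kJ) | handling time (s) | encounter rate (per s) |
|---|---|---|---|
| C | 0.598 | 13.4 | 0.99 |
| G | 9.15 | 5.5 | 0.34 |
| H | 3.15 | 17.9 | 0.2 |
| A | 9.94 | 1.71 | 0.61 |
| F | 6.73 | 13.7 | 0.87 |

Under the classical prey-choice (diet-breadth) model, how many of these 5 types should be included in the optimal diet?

Rank by E/h (kJ/s): A 5.81, G 1.66, F 0.491, H 0.176, C 0.0446. Include each in turn until the next type's E/h falls below the running intake rate.
Rate on top 1: 2.968. G: 1.66 < 2.968 → exclude; stop.
Optimal diet: A — 1 of 5 types.

1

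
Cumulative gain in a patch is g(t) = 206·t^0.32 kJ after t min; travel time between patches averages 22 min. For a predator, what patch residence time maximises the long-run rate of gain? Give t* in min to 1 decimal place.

Optimal t* satisfies g'(t*) = g(t*)/(T + t*).
g'(t) = 0.32·206·t^-0.68. Setting 0.32·206·t^-0.68 = 206·t^0.32/(22+t) gives 0.32(22+t) = t, so 0.68·t = 0.32×22.
t* = 0.32×22/0.68 = 10.35 min.

10.4 min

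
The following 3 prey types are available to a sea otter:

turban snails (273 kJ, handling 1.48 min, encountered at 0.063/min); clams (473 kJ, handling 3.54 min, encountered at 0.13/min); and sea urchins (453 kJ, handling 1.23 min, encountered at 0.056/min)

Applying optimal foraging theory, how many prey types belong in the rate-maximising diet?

Rank by E/h (kJ/min): sea urchins 368, turban snails 184, clams 134. Include each in turn until the next type's E/h falls below the running intake rate.
Rate on top 1: 23.73. turban snails: 184 > 23.73 → include.
Rate on top 2: 36.63. clams: 134 > 36.63 → include.
Optimal diet: sea urchins, turban snails, clams — 3 of 3 types.

3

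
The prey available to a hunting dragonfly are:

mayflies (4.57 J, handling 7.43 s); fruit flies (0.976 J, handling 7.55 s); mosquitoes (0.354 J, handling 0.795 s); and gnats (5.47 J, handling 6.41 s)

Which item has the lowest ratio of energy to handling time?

In descending order of E/h:
gnats: 5.47/6.41 = 0.853 J/s
mayflies: 4.57/7.43 = 0.615 J/s
mosquitoes: 0.354/0.795 = 0.445 J/s
fruit flies: 0.976/7.55 = 0.129 J/s

fruit flies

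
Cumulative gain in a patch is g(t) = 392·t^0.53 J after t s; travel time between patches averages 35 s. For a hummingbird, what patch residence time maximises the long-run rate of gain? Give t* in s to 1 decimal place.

39.5 s

By the marginal value theorem, leave when the instantaneous gain rate g'(t) equals the habitat-wide average g(t)/(T + t).
g'(t) = 0.53·392·t^-0.47. Setting 0.53·392·t^-0.47 = 392·t^0.53/(35+t) gives 0.53(35+t) = t, so 0.47·t = 0.53×35.
t* = 0.53×35/0.47 = 39.47 s.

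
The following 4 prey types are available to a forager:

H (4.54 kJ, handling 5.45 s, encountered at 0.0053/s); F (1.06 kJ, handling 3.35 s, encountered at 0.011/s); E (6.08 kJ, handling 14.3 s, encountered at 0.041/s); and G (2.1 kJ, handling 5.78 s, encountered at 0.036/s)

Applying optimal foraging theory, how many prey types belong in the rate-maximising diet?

4

Rank by E/h (kJ/s): H 0.833, E 0.425, G 0.363, F 0.316. Include each in turn until the next type's E/h falls below the running intake rate.
Rate on top 1: 0.02339. E: 0.425 > 0.02339 → include.
Rate on top 2: 0.1692. G: 0.363 > 0.1692 → include.
Rate on top 3: 0.1914. F: 0.316 > 0.1914 → include.
Optimal diet: H, E, G, F — 4 of 4 types.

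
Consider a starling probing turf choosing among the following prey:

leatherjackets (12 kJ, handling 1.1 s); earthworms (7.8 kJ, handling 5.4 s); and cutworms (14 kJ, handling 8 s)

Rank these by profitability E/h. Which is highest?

leatherjackets

Profitability E/h (kJ/s): leatherjackets = 12/1.1 = 10.9, earthworms = 7.8/5.4 = 1.44, cutworms = 14/8 = 1.75.
Ranked: leatherjackets > cutworms > earthworms.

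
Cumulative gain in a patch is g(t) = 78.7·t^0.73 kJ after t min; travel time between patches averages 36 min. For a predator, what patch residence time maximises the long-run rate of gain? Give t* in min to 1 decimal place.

By the marginal value theorem, leave when the instantaneous gain rate g'(t) equals the habitat-wide average g(t)/(T + t).
g'(t) = 0.73·78.7·t^-0.27. Setting 0.73·78.7·t^-0.27 = 78.7·t^0.73/(36+t) gives 0.73(36+t) = t, so 0.27·t = 0.73×36.
t* = 0.73×36/0.27 = 97.33 min.

97.3 min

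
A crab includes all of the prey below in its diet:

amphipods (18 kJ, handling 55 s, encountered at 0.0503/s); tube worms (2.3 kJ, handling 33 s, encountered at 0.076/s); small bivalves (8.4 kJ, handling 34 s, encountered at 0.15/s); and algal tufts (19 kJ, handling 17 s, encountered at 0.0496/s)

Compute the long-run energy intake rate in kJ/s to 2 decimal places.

0.27 kJ/s

Energy encountered per unit search time: 0.0503×18 + 0.076×2.3 + 0.15×8.4 + 0.0496×19 = 3.283 kJ/s.
Handling time per unit search time: 0.0503×55 + 0.076×33 + 0.15×34 + 0.0496×17 = 11.22.
Rate = 3.283/(1 + 11.22) = 0.2687 kJ/s.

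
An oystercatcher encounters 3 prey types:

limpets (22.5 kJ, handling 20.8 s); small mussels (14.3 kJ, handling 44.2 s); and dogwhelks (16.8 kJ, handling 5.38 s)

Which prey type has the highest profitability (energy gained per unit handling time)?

dogwhelks

In descending order of E/h:
dogwhelks: 16.8/5.38 = 3.12 kJ/s
limpets: 22.5/20.8 = 1.08 kJ/s
small mussels: 14.3/44.2 = 0.324 kJ/s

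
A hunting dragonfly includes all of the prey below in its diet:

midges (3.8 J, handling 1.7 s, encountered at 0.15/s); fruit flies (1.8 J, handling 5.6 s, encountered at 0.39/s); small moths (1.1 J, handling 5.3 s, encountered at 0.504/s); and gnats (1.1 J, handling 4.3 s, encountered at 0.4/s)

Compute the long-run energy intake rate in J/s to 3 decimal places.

R = Σλ_iE_i / (1 + Σλ_ih_i)
Numerator: 0.15×3.8 + 0.39×1.8 + 0.504×1.1 + 0.4×1.1 = 2.266
Denominator: 1 + 0.15×1.7 + 0.39×5.6 + 0.504×5.3 + 0.4×4.3 = 7.83
R = 2.266/7.83 = 0.2894 J/s

0.289 J/s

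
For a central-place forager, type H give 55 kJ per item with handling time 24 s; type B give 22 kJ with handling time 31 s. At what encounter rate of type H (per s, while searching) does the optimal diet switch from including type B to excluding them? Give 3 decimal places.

At the threshold, the rate on type H alone equals the profitability of type B: λ·55/(1 + λ·24) = 22/31 = 0.7097.
Rearranging, λ(55 − 0.7097×24) = 0.7097, so λ = 0.7097/37.97 = 0.01869 per s.

0.019 per s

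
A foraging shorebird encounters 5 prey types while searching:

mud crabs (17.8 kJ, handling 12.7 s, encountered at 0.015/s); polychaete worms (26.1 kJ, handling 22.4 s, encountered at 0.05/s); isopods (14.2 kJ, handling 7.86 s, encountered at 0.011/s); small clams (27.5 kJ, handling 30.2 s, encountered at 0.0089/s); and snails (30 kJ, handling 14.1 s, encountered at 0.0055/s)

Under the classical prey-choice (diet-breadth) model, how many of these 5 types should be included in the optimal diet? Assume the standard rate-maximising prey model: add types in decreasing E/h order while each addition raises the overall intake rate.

5

Rank by E/h (kJ/s): snails 2.13, isopods 1.81, mud crabs 1.4, polychaete worms 1.17, small clams 0.911. Include each in turn until the next type's E/h falls below the running intake rate.
Rate on top 1: 0.1531. isopods: 1.81 > 0.1531 → include.
Rate on top 2: 0.2759. mud crabs: 1.4 > 0.2759 → include.
Rate on top 3: 0.4343. polychaete worms: 1.17 > 0.4343 → include.
Rate on top 4: 0.7651. small clams: 0.911 > 0.7651 → include.
Optimal diet: snails, isopods, mud crabs, polychaete worms, small clams — 5 of 5 types.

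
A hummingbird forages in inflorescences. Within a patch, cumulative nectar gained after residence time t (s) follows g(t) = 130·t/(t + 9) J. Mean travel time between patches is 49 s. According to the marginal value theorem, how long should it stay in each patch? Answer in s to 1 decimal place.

21.0 s

By the marginal value theorem, leave when the instantaneous gain rate g'(t) equals the habitat-wide average g(t)/(T + t).
g'(t) = 130·9/(t + 9)². Setting 130·9/(t+9)² = 130t/[(t+9)(49+t)] gives 9(49+t) = t(t+9), so t² = 9×49 = 441.
t* = √441 = 21 s.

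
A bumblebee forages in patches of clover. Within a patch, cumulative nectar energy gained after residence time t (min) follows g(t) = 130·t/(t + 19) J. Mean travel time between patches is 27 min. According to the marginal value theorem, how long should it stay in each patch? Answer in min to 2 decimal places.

Maximise g(t)/(T+t): set derivative to zero → g'(t)(T+t) = g(t).
g'(t) = 130·19/(t + 19)². Setting 130·19/(t+19)² = 130t/[(t+19)(27+t)] gives 19(27+t) = t(t+19), so t² = 19×27 = 513.
t* = √513 = 22.65 min.

22.65 min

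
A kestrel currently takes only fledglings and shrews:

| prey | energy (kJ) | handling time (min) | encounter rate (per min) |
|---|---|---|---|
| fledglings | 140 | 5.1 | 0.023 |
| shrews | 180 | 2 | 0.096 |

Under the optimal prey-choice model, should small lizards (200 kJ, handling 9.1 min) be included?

Intake rate on the current diet: R = (0.023×140 + 0.096×180) / (1 + 0.023×5.1 + 0.096×2) = 20.5/1.309 = 15.66 kJ/min.
Profitability of small lizards: 200/9.1 = 21.98 kJ/min.
Since 21.98 > R, including small lizards increases the long-run rate.

Yes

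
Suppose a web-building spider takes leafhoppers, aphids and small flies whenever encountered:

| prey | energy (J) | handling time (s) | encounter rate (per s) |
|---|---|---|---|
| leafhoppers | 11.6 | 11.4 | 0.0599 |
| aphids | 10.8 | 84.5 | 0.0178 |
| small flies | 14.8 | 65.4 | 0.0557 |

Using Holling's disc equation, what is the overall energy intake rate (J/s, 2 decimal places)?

R = (0.0599×11.6 + 0.0178×10.8 + 0.0557×14.8) / (1 + 0.0599×11.4 + 0.0178×84.5 + 0.0557×65.4) = 1.711/6.83 = 0.2506 J/s.

0.25 J/s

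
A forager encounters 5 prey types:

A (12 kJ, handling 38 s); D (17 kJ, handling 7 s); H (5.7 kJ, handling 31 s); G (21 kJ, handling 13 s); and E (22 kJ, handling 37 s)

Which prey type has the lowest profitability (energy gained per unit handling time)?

Profitability E/h (kJ/s): A = 12/38 = 0.316, D = 17/7 = 2.43, H = 5.7/31 = 0.184, G = 21/13 = 1.62, E = 22/37 = 0.595.
Ranked: D > G > E > A > H.

H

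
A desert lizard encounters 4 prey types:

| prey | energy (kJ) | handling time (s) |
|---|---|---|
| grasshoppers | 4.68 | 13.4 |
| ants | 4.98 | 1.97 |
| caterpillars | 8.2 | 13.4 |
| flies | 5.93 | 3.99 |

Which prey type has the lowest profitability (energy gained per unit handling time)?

Profitability E/h (kJ/s): grasshoppers = 4.68/13.4 = 0.349, ants = 4.98/1.97 = 2.53, caterpillars = 8.2/13.4 = 0.612, flies = 5.93/3.99 = 1.49.
Ranked: ants > flies > caterpillars > grasshoppers.

grasshoppers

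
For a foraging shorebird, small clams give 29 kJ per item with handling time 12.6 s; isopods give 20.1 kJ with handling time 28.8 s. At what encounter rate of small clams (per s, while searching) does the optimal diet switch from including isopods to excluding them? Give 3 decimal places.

0.035 per s

Drop isopods once their profitability E₂/h₂ falls below the rate achievable on small clams alone: E₂/h₂ = λE₁/(1 + λh₁).
Solve for λ: λE₁h₂ = E₂(1 + λh₁) → λ(E₁h₂ − E₂h₁) = E₂ → λ = E₂/(E₁h₂ − E₂h₁).
λ = 20.1/(29×28.8 − 20.1×12.6) = 20.1/581.9 = 0.03454 per s.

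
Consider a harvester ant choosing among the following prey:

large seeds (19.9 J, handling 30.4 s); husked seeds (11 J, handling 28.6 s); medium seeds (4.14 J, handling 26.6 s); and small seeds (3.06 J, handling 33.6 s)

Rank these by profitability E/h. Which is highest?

large seeds

In descending order of E/h:
large seeds: 19.9/30.4 = 0.655 J/s
husked seeds: 11/28.6 = 0.385 J/s
medium seeds: 4.14/26.6 = 0.156 J/s
small seeds: 3.06/33.6 = 0.0911 J/s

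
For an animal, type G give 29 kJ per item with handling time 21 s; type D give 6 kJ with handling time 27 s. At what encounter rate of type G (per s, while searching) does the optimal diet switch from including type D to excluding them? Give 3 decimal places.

Drop type D once their profitability E₂/h₂ falls below the rate achievable on type G alone: E₂/h₂ = λE₁/(1 + λh₁).
Solve for λ: λE₁h₂ = E₂(1 + λh₁) → λ(E₁h₂ − E₂h₁) = E₂ → λ = E₂/(E₁h₂ − E₂h₁).
λ = 6/(29×27 − 6×21) = 6/657 = 0.009132 per s.

0.009 per s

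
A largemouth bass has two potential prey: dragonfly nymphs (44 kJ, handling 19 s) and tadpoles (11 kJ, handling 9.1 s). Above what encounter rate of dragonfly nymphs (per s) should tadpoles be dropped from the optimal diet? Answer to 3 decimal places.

0.057 per s

At the threshold, the rate on dragonfly nymphs alone equals the profitability of tadpoles: λ·44/(1 + λ·19) = 11/9.1 = 1.209.
Rearranging, λ(44 − 1.209×19) = 1.209, so λ = 1.209/21.03 = 0.05747 per s.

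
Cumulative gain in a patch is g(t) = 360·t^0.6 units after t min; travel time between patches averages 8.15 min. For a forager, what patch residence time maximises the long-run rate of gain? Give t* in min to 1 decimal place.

Optimal t* satisfies g'(t*) = g(t*)/(T + t*).
g'(t) = 0.6·360·t^-0.4. Setting 0.6·360·t^-0.4 = 360·t^0.6/(8.15+t) gives 0.6(8.15+t) = t, so 0.40·t = 0.6×8.15.
t* = 0.6×8.15/0.40 = 12.22 min.

12.2 min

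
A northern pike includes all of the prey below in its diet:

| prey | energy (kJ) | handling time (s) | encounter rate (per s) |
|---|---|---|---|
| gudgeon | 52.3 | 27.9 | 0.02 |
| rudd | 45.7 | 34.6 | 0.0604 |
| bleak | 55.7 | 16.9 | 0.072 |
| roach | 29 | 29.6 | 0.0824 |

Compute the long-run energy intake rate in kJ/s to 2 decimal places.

1.40 kJ/s

Energy encountered per unit search time: 0.02×52.3 + 0.0604×45.7 + 0.072×55.7 + 0.0824×29 = 10.21 kJ/s.
Handling time per unit search time: 0.02×27.9 + 0.0604×34.6 + 0.072×16.9 + 0.0824×29.6 = 6.304.
Rate = 10.21/(1 + 6.304) = 1.397 kJ/s.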